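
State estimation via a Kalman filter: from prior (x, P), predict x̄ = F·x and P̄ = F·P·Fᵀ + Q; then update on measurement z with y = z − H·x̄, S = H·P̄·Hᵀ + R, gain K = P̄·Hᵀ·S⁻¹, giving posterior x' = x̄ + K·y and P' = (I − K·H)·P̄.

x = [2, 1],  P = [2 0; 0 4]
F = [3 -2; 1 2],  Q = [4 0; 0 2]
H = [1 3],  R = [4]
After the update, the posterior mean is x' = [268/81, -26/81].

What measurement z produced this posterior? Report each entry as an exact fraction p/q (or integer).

z = [2]

x̄ = F·x = [4, 4]
P̄ = F·P·Fᵀ + Q = [38 -10; -10 20]
S = H·P̄·Hᵀ + R = [162]
K = P̄·Hᵀ·S⁻¹ = [4/81; 25/81]
x' − x̄ = [-56/81, -350/81] = K·y
y = (KᵀK)⁻¹·Kᵀ·(x' − x̄) = [-14]
z = y + H·x̄ = [-14] + [16] = [2]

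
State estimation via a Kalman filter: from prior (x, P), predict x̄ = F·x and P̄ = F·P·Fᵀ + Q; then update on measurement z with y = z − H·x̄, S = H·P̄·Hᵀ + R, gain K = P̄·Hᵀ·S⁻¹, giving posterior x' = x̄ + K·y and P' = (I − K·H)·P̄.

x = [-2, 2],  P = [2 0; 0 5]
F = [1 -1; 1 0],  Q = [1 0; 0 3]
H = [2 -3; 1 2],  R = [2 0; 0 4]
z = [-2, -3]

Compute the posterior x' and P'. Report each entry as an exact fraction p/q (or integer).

x' = [-1081/514, -184/257]
P' = [206/257 92/257; 92/257 86/257]

x̄ = F·x = [-4, -2]
P̄ = F·P·Fᵀ + Q = [8 2; 2 5]
y = z − H·x̄ = [0, 5]
S = H·P̄·Hᵀ + R = [55 -12; -12 40]
K = P̄·Hᵀ·S⁻¹ = [68/257 195/514; -37/257 66/257]
x' = x̄ + K·y = [-1081/514, -184/257]
P' = (I − K·H)·P̄ = [206/257 92/257; 92/257 86/257]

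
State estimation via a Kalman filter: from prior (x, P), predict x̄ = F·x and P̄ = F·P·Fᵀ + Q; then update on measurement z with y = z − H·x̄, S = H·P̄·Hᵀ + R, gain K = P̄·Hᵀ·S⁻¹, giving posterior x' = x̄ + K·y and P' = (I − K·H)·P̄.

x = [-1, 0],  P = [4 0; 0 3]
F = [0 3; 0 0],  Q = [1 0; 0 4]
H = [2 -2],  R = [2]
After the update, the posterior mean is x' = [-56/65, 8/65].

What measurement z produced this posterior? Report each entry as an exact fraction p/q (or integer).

x̄ = F·x = [0, 0]
P̄ = F·P·Fᵀ + Q = [28 0; 0 4]
S = H·P̄·Hᵀ + R = [130]
K = P̄·Hᵀ·S⁻¹ = [28/65; -4/65]
x' − x̄ = [-56/65, 8/65] = K·y
y = (KᵀK)⁻¹·Kᵀ·(x' − x̄) = [-2]
z = y + H·x̄ = [-2] + [0] = [-2]

z = [-2]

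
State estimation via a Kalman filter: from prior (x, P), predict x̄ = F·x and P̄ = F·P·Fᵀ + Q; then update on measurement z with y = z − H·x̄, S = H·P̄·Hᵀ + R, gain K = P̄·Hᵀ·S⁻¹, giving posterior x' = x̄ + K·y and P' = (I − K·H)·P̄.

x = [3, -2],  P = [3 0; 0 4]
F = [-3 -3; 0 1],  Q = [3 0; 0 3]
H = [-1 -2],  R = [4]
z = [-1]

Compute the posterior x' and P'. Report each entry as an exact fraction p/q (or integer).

x' = [93/25, -42/25]
P' = [768/25 -342/25; -342/25 173/25]

x̄ = F·x = [-3, -2]
P̄ = F·P·Fᵀ + Q = [66 -12; -12 7]
y = z − H·x̄ = [-8]
S = H·P̄·Hᵀ + R = [50]
K = P̄·Hᵀ·S⁻¹ = [-21/25; -1/25]
x' = x̄ + K·y = [93/25, -42/25]
P' = (I − K·H)·P̄ = [768/25 -342/25; -342/25 173/25]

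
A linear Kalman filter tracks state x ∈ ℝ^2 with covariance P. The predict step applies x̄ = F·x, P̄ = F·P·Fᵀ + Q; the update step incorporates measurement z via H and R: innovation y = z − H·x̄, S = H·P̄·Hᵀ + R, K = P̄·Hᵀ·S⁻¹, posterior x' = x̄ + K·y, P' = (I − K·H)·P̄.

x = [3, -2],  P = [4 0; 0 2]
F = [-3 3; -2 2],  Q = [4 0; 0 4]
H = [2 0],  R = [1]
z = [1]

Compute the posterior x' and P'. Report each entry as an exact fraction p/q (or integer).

x' = [101/233, -98/233]
P' = [58/233 36/233; 36/233 1340/233]

x̄ = F·x = [-15, -10]
P̄ = F·P·Fᵀ + Q = [58 36; 36 28]
y = z − H·x̄ = [31]
S = H·P̄·Hᵀ + R = [233]
K = P̄·Hᵀ·S⁻¹ = [116/233; 72/233]
x' = x̄ + K·y = [101/233, -98/233]
P' = (I − K·H)·P̄ = [58/233 36/233; 36/233 1340/233]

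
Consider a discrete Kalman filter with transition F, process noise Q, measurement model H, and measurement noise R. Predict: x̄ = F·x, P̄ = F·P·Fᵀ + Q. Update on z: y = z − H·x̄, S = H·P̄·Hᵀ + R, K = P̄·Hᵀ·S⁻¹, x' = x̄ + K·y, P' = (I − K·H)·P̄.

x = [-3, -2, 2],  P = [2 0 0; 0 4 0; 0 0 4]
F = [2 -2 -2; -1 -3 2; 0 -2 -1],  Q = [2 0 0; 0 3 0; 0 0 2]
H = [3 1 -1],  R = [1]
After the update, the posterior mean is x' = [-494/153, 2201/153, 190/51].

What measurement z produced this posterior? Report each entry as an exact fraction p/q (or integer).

z = [1]

x̄ = F·x = [-6, 13, 2]
P̄ = F·P·Fᵀ + Q = [42 4 24; 4 57 16; 24 16 22]
S = H·P̄·Hᵀ + R = [306]
K = P̄·Hᵀ·S⁻¹ = [53/153; 53/306; 11/51]
x' − x̄ = [424/153, 212/153, 88/51] = K·y
y = (KᵀK)⁻¹·Kᵀ·(x' − x̄) = [8]
z = y + H·x̄ = [8] + [-7] = [1]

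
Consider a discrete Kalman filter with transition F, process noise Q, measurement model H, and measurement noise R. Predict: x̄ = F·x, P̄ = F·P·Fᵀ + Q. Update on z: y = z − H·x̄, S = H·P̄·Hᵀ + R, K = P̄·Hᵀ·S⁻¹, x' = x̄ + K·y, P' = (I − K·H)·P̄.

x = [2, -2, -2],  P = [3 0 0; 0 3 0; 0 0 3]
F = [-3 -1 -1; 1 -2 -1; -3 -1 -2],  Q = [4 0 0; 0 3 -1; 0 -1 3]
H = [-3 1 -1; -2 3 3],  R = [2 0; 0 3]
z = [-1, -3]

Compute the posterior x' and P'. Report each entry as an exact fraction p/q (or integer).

x' = [129171/203533, 51944/203533, -13530/18503]
P' = [300144/203533 505353/203533 -27219/18503; 505353/203533 962267/203533 -52830/18503; -27219/18503 -52830/18503 37129/18503]

x̄ = F·x = [-2, 8, 0]
P̄ = F·P·Fᵀ + Q = [37 0 36; 0 21 2; 36 2 45]
y = z − H·x̄ = [-15, -31]
S = H·P̄·Hᵀ + R = [613 -102; -102 349]
K = P̄·Hᵀ·S⁻¹ = [-47835/203533 5848/203533; 13669/203533 44235/203533; -4151/18503 2445/18503]
x' = x̄ + K·y = [129171/203533, 51944/203533, -13530/18503]
P' = (I − K·H)·P̄ = [300144/203533 505353/203533 -27219/18503; 505353/203533 962267/203533 -52830/18503; -27219/18503 -52830/18503 37129/18503]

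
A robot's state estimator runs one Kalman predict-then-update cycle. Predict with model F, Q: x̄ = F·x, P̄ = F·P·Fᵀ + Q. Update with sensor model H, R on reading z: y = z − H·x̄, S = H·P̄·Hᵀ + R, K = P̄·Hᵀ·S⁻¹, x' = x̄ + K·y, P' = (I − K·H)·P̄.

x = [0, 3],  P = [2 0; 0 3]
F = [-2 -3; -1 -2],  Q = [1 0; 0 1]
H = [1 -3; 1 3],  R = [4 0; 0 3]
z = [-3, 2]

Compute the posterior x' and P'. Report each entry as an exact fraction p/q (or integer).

x' = [-55/1119, 2234/3357]
P' = [440/373 32/1119; 32/1119 572/3357]

x̄ = F·x = [-9, -6]
P̄ = F·P·Fᵀ + Q = [36 22; 22 15]
y = z − H·x̄ = [-12, 29]
S = H·P̄·Hᵀ + R = [43 -99; -99 306]
K = P̄·Hᵀ·S⁻¹ = [102/373 472/1119; -45/373 604/3357]
x' = x̄ + K·y = [-55/1119, 2234/3357]
P' = (I − K·H)·P̄ = [440/373 32/1119; 32/1119 572/3357]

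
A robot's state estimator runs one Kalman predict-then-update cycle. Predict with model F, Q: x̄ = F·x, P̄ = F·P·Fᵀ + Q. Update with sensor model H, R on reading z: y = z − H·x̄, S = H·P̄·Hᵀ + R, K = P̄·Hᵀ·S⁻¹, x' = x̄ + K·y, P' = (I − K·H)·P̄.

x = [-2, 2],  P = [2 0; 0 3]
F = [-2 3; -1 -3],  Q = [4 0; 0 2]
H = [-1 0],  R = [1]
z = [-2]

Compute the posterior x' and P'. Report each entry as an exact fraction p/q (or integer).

x' = [11/5, 3/5]
P' = [39/40 -23/40; -23/40 711/40]

x̄ = F·x = [10, -4]
P̄ = F·P·Fᵀ + Q = [39 -23; -23 31]
y = z − H·x̄ = [8]
S = H·P̄·Hᵀ + R = [40]
K = P̄·Hᵀ·S⁻¹ = [-39/40; 23/40]
x' = x̄ + K·y = [11/5, 3/5]
P' = (I − K·H)·P̄ = [39/40 -23/40; -23/40 711/40]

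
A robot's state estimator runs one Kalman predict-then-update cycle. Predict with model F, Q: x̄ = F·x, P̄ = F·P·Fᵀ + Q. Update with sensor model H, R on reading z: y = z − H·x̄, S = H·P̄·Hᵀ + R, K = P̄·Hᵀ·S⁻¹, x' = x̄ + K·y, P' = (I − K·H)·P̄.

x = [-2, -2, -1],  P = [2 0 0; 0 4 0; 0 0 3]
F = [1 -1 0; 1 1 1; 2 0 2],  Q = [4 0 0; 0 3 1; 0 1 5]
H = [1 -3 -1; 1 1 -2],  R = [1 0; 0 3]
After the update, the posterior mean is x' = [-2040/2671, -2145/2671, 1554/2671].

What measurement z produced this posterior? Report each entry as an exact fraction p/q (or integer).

x̄ = F·x = [0, -5, -6]
P̄ = F·P·Fᵀ + Q = [10 -2 4; -2 12 11; 4 11 25]
S = H·P̄·Hᵀ + R = [214 71; 71 61]
K = P̄·Hᵀ·S⁻¹ = [244/2671 -284/2671; -2137/8013 911/8013; -809/8013 -3656/8013]
x' − x̄ = [-2040/2671, 11210/2671, 17580/2671] = K·y
y = (KᵀK)⁻¹·Kᵀ·(x' − x̄) = [-20, -10]
z = y + H·x̄ = [-20, -10] + [21, 7] = [1, -3]

z = [1, -3]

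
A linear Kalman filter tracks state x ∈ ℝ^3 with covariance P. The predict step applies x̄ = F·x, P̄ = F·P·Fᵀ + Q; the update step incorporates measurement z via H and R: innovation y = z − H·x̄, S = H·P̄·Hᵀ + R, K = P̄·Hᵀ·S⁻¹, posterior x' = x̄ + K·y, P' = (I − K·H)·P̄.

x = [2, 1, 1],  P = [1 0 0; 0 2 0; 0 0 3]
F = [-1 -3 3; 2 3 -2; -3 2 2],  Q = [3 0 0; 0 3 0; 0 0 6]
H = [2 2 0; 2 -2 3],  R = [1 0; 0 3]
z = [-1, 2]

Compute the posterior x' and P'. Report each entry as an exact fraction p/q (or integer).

x' = [-3254/7105, 491/7105, 7006/7105]
P' = [153823/14210 -75916/7105 -201507/14210; -75916/7105 76649/7105 100584/7105; -201507/14210 100584/7105 270163/14210]

x̄ = F·x = [-2, 5, -2]
P̄ = F·P·Fᵀ + Q = [49 -38 9; -38 37 -6; 9 -6 35]
y = z − H·x̄ = [-7, 22]
S = H·P̄·Hᵀ + R = [41 66; 66 1146]
K = P̄·Hᵀ·S⁻¹ = [1991/7105 2263/14210; 1466/7105 -1126/7105; -339/7105 1713/14210]
x' = x̄ + K·y = [-3254/7105, 491/7105, 7006/7105]
P' = (I − K·H)·P̄ = [153823/14210 -75916/7105 -201507/14210; -75916/7105 76649/7105 100584/7105; -201507/14210 100584/7105 270163/14210]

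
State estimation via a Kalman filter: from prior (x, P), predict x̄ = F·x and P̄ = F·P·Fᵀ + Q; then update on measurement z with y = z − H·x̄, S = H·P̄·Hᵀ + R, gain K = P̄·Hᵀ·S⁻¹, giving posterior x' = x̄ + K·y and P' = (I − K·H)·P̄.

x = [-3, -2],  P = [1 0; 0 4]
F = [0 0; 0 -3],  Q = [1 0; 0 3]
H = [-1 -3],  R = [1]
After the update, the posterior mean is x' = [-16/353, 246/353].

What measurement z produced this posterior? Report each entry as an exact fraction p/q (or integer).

z = [-2]

x̄ = F·x = [0, 6]
P̄ = F·P·Fᵀ + Q = [1 0; 0 39]
S = H·P̄·Hᵀ + R = [353]
K = P̄·Hᵀ·S⁻¹ = [-1/353; -117/353]
x' − x̄ = [-16/353, -1872/353] = K·y
y = (KᵀK)⁻¹·Kᵀ·(x' − x̄) = [16]
z = y + H·x̄ = [16] + [-18] = [-2]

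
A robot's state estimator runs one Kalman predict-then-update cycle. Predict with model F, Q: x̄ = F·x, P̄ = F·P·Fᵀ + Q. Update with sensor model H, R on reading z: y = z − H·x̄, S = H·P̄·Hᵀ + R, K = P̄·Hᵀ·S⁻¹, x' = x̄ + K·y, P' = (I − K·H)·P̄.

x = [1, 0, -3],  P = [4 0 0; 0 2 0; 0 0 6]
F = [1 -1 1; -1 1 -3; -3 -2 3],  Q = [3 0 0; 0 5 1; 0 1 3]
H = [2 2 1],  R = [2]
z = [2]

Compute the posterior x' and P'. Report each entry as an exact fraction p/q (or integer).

x̄ = F·x = [-2, 8, -12]
P̄ = F·P·Fᵀ + Q = [15 -24 10; -24 65 -45; 10 -45 101]
y = z − H·x̄ = [2]
S = H·P̄·Hᵀ + R = [91]
K = P̄·Hᵀ·S⁻¹ = [-8/91; 37/91; 31/91]
x' = x̄ + K·y = [-198/91, 802/91, -1030/91]
P' = (I − K·H)·P̄ = [1301/91 -1888/91 1158/91; -1888/91 4546/91 -5242/91; 1158/91 -5242/91 8230/91]

x' = [-198/91, 802/91, -1030/91]
P' = [1301/91 -1888/91 1158/91; -1888/91 4546/91 -5242/91; 1158/91 -5242/91 8230/91]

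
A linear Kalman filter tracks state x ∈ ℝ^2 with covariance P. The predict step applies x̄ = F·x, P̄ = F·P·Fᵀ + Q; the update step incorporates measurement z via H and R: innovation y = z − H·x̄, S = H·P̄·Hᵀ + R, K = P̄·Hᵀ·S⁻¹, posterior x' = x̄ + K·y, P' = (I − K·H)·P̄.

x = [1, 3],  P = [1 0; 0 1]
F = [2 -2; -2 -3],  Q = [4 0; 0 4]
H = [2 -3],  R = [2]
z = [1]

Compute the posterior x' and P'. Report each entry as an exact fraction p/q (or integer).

x̄ = F·x = [-4, -11]
P̄ = F·P·Fᵀ + Q = [12 2; 2 17]
y = z − H·x̄ = [-24]
S = H·P̄·Hᵀ + R = [179]
K = P̄·Hᵀ·S⁻¹ = [18/179; -47/179]
x' = x̄ + K·y = [-1148/179, -841/179]
P' = (I − K·H)·P̄ = [1824/179 1204/179; 1204/179 834/179]

x' = [-1148/179, -841/179]
P' = [1824/179 1204/179; 1204/179 834/179]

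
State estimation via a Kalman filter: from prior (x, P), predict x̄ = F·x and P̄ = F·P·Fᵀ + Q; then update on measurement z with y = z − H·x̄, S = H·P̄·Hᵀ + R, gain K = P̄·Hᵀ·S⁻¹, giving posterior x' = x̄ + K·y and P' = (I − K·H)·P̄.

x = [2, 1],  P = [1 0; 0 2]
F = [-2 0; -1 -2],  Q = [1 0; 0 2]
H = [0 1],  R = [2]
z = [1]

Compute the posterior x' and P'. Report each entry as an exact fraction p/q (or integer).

x' = [-42/13, 3/13]
P' = [61/13 4/13; 4/13 22/13]

x̄ = F·x = [-4, -4]
P̄ = F·P·Fᵀ + Q = [5 2; 2 11]
y = z − H·x̄ = [5]
S = H·P̄·Hᵀ + R = [13]
K = P̄·Hᵀ·S⁻¹ = [2/13; 11/13]
x' = x̄ + K·y = [-42/13, 3/13]
P' = (I − K·H)·P̄ = [61/13 4/13; 4/13 22/13]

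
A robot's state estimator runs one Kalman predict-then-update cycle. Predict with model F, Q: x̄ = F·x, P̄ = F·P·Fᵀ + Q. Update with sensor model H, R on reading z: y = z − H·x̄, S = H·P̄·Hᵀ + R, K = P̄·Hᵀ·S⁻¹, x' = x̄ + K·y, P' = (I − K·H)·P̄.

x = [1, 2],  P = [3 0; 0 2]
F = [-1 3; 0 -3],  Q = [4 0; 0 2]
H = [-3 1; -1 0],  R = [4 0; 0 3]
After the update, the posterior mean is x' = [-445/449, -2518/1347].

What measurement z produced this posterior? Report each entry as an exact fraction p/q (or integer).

z = [1, 2]

x̄ = F·x = [5, -6]
P̄ = F·P·Fᵀ + Q = [25 -18; -18 20]
S = H·P̄·Hᵀ + R = [357 93; 93 28]
K = P̄·Hᵀ·S⁻¹ = [-93/449 -92/449; 398/1347 -152/449]
x' − x̄ = [-2690/449, 5564/1347] = K·y
y = (KᵀK)⁻¹·Kᵀ·(x' − x̄) = [22, 7]
z = y + H·x̄ = [22, 7] + [-21, -5] = [1, 2]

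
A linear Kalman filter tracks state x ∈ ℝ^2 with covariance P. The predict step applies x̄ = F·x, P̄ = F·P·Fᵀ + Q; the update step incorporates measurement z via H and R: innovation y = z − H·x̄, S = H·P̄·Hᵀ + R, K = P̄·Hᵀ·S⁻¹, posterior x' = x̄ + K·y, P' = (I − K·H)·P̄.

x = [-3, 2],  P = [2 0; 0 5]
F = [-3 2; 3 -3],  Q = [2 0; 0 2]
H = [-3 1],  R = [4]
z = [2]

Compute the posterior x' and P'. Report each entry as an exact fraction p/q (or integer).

x' = [-29/239, 949/717]
P' = [152/239 232/239; 232/239 2924/717]

x̄ = F·x = [13, -15]
P̄ = F·P·Fᵀ + Q = [40 -48; -48 65]
y = z − H·x̄ = [56]
S = H·P̄·Hᵀ + R = [717]
K = P̄·Hᵀ·S⁻¹ = [-56/239; 209/717]
x' = x̄ + K·y = [-29/239, 949/717]
P' = (I − K·H)·P̄ = [152/239 232/239; 232/239 2924/717]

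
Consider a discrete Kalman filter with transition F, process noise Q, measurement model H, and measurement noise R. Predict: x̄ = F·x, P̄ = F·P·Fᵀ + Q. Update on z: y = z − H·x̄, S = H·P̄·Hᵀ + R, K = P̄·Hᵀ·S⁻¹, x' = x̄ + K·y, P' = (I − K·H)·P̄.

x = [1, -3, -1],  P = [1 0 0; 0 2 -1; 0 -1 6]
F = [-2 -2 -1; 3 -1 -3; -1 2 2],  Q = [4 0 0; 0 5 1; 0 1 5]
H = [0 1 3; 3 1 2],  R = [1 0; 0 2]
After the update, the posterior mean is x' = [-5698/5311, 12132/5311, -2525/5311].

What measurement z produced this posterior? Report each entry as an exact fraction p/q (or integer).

z = [1, -2]

x̄ = F·x = [5, 9, -9]
P̄ = F·P·Fᵀ + Q = [18 9 -12; 9 64 -34; -12 -34 30]
S = H·P̄·Hᵀ + R = [131 -7; -7 122]
K = P̄·Hᵀ·S⁻¹ = [-1007/5311 1640/5311; -4475/15933 2747/15933; 2254/5311 -306/5311]
x' − x̄ = [-32253/5311, -35667/5311, 45274/5311] = K·y
y = (KᵀK)⁻¹·Kᵀ·(x' − x̄) = [19, -8]
z = y + H·x̄ = [19, -8] + [-18, 6] = [1, -2]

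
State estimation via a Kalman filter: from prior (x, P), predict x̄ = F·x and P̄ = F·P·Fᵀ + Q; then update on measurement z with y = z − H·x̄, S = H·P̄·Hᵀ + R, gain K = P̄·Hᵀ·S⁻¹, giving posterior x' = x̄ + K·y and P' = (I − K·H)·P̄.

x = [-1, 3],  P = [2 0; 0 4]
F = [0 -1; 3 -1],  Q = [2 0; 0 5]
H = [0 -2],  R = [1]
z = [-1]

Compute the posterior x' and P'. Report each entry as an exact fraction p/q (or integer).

x̄ = F·x = [-3, -6]
P̄ = F·P·Fᵀ + Q = [6 4; 4 27]
y = z − H·x̄ = [-13]
S = H·P̄·Hᵀ + R = [109]
K = P̄·Hᵀ·S⁻¹ = [-8/109; -54/109]
x' = x̄ + K·y = [-223/109, 48/109]
P' = (I − K·H)·P̄ = [590/109 4/109; 4/109 27/109]

x' = [-223/109, 48/109]
P' = [590/109 4/109; 4/109 27/109]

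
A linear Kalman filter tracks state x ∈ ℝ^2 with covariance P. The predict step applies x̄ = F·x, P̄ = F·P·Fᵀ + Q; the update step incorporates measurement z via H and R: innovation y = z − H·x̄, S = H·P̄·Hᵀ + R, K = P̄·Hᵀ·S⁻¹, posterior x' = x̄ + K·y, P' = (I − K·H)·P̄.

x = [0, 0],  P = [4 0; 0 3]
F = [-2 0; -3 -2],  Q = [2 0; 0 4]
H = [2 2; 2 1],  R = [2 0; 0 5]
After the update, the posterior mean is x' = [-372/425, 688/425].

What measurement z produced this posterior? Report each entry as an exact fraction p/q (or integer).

x̄ = F·x = [0, 0]
P̄ = F·P·Fᵀ + Q = [18 24; 24 52]
S = H·P̄·Hᵀ + R = [474 320; 320 225]
K = P̄·Hᵀ·S⁻¹ = [-6/85 156/425; 44/85 -124/425]
x' − x̄ = [-372/425, 688/425] = K·y
y = (KᵀK)⁻¹·Kᵀ·(x' − x̄) = [2, -2]
z = y + H·x̄ = [2, -2] + [0, 0] = [2, -2]

z = [2, -2]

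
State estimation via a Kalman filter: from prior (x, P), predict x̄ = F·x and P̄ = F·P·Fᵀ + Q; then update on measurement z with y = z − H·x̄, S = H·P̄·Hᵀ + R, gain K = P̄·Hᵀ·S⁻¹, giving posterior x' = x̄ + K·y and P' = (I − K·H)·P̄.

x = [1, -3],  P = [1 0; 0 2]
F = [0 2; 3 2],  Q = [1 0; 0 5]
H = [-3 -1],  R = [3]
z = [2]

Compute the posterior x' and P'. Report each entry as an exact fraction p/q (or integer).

x̄ = F·x = [-6, -3]
P̄ = F·P·Fᵀ + Q = [9 8; 8 22]
y = z − H·x̄ = [-19]
S = H·P̄·Hᵀ + R = [154]
K = P̄·Hᵀ·S⁻¹ = [-5/22; -23/77]
x' = x̄ + K·y = [-37/22, 206/77]
P' = (I − K·H)·P̄ = [23/22 -27/11; -27/11 636/77]

x' = [-37/22, 206/77]
P' = [23/22 -27/11; -27/11 636/77]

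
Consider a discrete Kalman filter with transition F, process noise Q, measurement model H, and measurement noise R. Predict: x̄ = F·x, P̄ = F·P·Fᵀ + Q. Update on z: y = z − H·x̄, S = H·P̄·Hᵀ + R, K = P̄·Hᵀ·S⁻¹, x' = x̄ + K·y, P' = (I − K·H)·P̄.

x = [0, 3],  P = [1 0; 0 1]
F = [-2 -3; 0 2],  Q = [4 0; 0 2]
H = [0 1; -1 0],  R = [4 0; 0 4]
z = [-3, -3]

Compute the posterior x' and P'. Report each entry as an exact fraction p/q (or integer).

x' = [43/29, -9/29]
P' = [268/87 -16/29; -16/29 60/29]

x̄ = F·x = [-9, 6]
P̄ = F·P·Fᵀ + Q = [17 -6; -6 6]
y = z − H·x̄ = [-9, -12]
S = H·P̄·Hᵀ + R = [10 6; 6 21]
K = P̄·Hᵀ·S⁻¹ = [-4/29 -67/87; 15/29 4/29]
x' = x̄ + K·y = [43/29, -9/29]
P' = (I − K·H)·P̄ = [268/87 -16/29; -16/29 60/29]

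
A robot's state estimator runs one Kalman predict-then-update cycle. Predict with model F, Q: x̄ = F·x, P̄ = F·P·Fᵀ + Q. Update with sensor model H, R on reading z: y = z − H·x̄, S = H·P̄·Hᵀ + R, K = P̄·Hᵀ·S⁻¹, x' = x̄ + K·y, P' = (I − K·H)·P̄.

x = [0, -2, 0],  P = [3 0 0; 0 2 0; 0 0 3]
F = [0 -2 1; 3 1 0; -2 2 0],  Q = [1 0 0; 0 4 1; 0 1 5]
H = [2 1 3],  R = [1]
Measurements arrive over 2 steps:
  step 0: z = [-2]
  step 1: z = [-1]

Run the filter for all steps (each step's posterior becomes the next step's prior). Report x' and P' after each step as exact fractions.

step 0: x' = [452/117, -290/117, -284/117], P' = [1388/117 -524/117 -752/117; -524/117 3665/117 -877/117; -752/117 -877/117 809/117]
step 1: x' = [-299949/63665, 349242/63665, 3614/3745], P' = [6919977/63665 -5719891/63665 -159612/3745; -5719891/63665 6465813/63665 97331/3745; -159612/3745 97331/3745 74709/3745]

step 0: x̄ = F·x = [4, -2, -4]
step 0: P̄ = F·P·Fᵀ + Q = [12 -4 -8; -4 33 -13; -8 -13 25]
step 0: y = z − H·x̄ = [4]
step 0: S = H·P̄·Hᵀ + R = [117]
step 0: K = P̄·Hᵀ·S⁻¹ = [-4/117; -14/117; 46/117]
step 0: x' = x̄ + K·y = [452/117, -290/117, -284/117]
step 0: P' = (I − K·H)·P̄ = [1388/117 -524/117 -752/117; -524/117 3665/117 -877/117; -752/117 -877/117 809/117]
step 1: x̄ = F·x = [296/117, 82/9, -1484/117]
step 1: P̄ = F·P·Fᵀ + Q = [19094/117 -563/9 -17006/117; -563/9 1037/9 -229/9; -17006/117 -229/9 24989/117]
step 1: y = z − H·x̄ = [2677/117]
step 1: S = H·P̄·Hᵀ + R = [63665/117]
step 1: K = P̄·Hᵀ·S⁻¹ = [-20149/63665; -10088/63665; 2234/3745]
step 1: x' = x̄ + K·y = [-299949/63665, 349242/63665, 3614/3745]
step 1: P' = (I − K·H)·P̄ = [6919977/63665 -5719891/63665 -159612/3745; -5719891/63665 6465813/63665 97331/3745; -159612/3745 97331/3745 74709/3745]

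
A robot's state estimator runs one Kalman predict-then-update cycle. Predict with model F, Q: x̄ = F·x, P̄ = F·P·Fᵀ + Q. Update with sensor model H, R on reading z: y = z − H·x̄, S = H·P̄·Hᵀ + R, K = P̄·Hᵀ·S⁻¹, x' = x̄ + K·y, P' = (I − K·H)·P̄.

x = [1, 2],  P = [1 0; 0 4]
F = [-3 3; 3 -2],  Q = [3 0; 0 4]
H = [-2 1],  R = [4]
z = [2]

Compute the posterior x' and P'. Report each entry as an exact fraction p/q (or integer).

x̄ = F·x = [3, -1]
P̄ = F·P·Fᵀ + Q = [48 -33; -33 29]
y = z − H·x̄ = [9]
S = H·P̄·Hᵀ + R = [357]
K = P̄·Hᵀ·S⁻¹ = [-43/119; 95/357]
x' = x̄ + K·y = [-30/119, 166/119]
P' = (I − K·H)·P̄ = [165/119 158/119; 158/119 1328/357]

x' = [-30/119, 166/119]
P' = [165/119 158/119; 158/119 1328/357]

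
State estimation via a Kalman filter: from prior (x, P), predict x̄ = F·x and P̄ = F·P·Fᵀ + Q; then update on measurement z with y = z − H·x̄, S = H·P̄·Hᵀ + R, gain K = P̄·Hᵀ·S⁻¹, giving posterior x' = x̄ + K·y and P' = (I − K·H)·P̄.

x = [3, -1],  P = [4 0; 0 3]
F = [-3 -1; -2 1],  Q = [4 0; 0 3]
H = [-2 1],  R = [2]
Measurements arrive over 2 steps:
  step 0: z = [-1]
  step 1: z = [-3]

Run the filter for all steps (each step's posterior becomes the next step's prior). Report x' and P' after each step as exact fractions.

step 0: x' = [-123/56, -73/14], P' = [591/112 263/28; 263/28 129/7]
step 1: x' = [9957/9272, -229/244], P' = [96845/55632 3631/1464; 3631/1464 3623/732]

step 0: x̄ = F·x = [-8, -7]
step 0: P̄ = F·P·Fᵀ + Q = [43 21; 21 22]
step 0: y = z − H·x̄ = [-10]
step 0: S = H·P̄·Hᵀ + R = [112]
step 0: K = P̄·Hᵀ·S⁻¹ = [-65/112; -5/28]
step 0: x' = x̄ + K·y = [-123/56, -73/14]
step 0: P' = (I − K·H)·P̄ = [591/112 263/28; 263/28 129/7]
step 1: x̄ = F·x = [661/56, -23/28]
step 1: P̄ = F·P·Fᵀ + Q = [14143/112 215/56; 215/56 139/28]
step 1: y = z − H·x̄ = [150/7]
step 1: S = H·P̄·Hᵀ + R = [3477/7]
step 1: K = P̄·Hᵀ·S⁻¹ = [-1741/3477; -1/183]
step 1: x' = x̄ + K·y = [9957/9272, -229/244]
step 1: P' = (I − K·H)·P̄ = [96845/55632 3631/1464; 3631/1464 3623/732]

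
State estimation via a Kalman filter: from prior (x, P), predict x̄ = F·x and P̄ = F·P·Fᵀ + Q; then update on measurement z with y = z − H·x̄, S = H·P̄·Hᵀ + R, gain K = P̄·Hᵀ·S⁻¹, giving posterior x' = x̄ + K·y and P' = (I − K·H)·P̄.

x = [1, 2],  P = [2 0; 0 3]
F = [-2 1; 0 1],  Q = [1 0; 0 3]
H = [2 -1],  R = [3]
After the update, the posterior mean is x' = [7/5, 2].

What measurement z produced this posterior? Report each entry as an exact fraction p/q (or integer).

z = [1]

x̄ = F·x = [0, 2]
P̄ = F·P·Fᵀ + Q = [12 3; 3 6]
S = H·P̄·Hᵀ + R = [45]
K = P̄·Hᵀ·S⁻¹ = [7/15; 0]
x' − x̄ = [7/5, 0] = K·y
y = (KᵀK)⁻¹·Kᵀ·(x' − x̄) = [3]
z = y + H·x̄ = [3] + [-2] = [1]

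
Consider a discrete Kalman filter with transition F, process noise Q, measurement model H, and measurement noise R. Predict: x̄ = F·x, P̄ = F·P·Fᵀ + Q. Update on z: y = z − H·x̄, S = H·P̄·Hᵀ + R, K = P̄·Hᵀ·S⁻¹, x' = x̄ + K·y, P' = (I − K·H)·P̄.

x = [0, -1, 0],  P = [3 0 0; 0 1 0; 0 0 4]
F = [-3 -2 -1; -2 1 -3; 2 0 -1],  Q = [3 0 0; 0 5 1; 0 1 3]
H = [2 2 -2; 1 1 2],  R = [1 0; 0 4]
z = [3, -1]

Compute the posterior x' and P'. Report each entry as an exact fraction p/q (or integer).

x' = [18412/8201, -12767/8201, -6633/8201]
P' = [119221/24603 -39348/8201 -2843/49206; -39348/8201 43410/8201 3553/8201; -2843/49206 3553/8201 45007/98412]

x̄ = F·x = [2, -1, 0]
P̄ = F·P·Fᵀ + Q = [38 28 -14; 28 54 1; -14 1 19]
y = z − H·x̄ = [1, -2]
S = H·P̄·Hᵀ + R = [773 194; 194 176]
K = P̄·Hᵀ·S⁻¹ = [5197/24603 -833/49206; 1018/8201 2792/8201; -8057/49206 31741/98412]
x' = x̄ + K·y = [18412/8201, -12767/8201, -6633/8201]
P' = (I − K·H)·P̄ = [119221/24603 -39348/8201 -2843/49206; -39348/8201 43410/8201 3553/8201; -2843/49206 3553/8201 45007/98412]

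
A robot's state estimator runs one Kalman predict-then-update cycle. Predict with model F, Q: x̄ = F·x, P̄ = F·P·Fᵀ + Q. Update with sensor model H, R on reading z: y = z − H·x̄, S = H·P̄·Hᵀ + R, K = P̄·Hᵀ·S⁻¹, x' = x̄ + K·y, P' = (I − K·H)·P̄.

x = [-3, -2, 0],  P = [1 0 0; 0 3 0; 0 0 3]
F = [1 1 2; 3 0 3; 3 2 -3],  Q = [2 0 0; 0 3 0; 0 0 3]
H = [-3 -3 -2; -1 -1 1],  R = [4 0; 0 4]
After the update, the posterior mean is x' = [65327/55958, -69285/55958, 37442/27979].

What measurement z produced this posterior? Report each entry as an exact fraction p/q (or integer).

x̄ = F·x = [-5, -9, -13]
P̄ = F·P·Fᵀ + Q = [18 21 -9; 21 39 -18; -9 -18 51]
S = H·P̄·Hᵀ + R = [775 222; 222 208]
K = P̄·Hᵀ·S⁻¹ = [-2484/27979 -7611/55958; -3159/27979 -14241/55958; -5421/27979 16278/27979]
x' − x̄ = [345117/55958, 434337/55958, 401169/27979] = K·y
y = (KᵀK)⁻¹·Kᵀ·(x' − x̄) = [-71, 1]
z = y + H·x̄ = [-71, 1] + [68, 1] = [-3, 2]

z = [-3, 2]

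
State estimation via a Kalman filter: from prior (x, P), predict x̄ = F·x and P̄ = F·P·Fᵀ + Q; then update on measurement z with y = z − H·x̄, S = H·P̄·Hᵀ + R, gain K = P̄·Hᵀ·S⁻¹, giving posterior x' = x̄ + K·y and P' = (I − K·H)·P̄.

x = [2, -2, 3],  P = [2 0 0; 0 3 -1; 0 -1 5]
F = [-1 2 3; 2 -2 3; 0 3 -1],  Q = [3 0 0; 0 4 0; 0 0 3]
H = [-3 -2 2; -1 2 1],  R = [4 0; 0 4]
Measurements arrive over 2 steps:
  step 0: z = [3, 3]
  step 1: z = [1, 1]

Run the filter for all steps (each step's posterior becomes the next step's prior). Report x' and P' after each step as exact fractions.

step 0: x' = [-167699/75987, 76706/75987, -64258/75987], P' = [875014/75987 -171721/75987 1112744/75987; -171721/75987 147725/151974 -204650/75987; 1112744/75987 -204650/75987 1477168/75987]
step 1: x' = [6601161389/5310600893, -13301205020/47795408037, 93158321746/47795408037], P' = [21914161492/5310600893 -4748378536/5310600893 26094279452/5310600893; -4748378536/5310600893 34085256688/47795408037 -43644115328/47795408037; 26094279452/5310600893 -43644115328/47795408037 314929622104/47795408037]

step 0: x̄ = F·x = [3, 17, -9]
step 0: P̄ = F·P·Fᵀ + Q = [50 29 -4; 29 81 -44; -4 -44 41]
step 0: y = z − H·x̄ = [64, -19]
step 0: S = H·P̄·Hᵀ + R = [1690 -276; -276 135]
step 0: K = P̄·Hᵀ·S⁻¹ = [-4676/25329 -26428/75987; -6977/50658 28699/75987; 2117/25329 -11219/75987]
step 0: x' = x̄ + K·y = [-167699/75987, 76706/75987, -64258/75987]
step 0: P' = (I − K·H)·P̄ = [875014/75987 -171721/75987 1112744/75987; -171721/75987 147725/151974 -204650/75987; 1112744/75987 -204650/75987 1477168/75987]
step 1: x̄ = F·x = [42779/25329, -681584/75987, 294376/75987]
step 1: P̄ = F·P·Fᵀ + Q = [694173/8443 4518980/25329 -1264324/25329; 4518980/25329 34576462/75987 -10381643/75987; -1264324/25329 -10381643/75987 7195583/151974]
step 1: y = z − H·x̄ = [-165658/8443, 424372/25329]
step 1: S = H·P̄·Hᵀ + R = [55609007/8443 -18710420/8443; -18710420/8443 13397057/16886]
step 1: K = P̄·Hᵀ·S⁻¹ = [-1014292125/5310600893 -1329159778/5310600893; -2271043630/15931802679 5605150406/15931802679; 1050160805/15931802679 -600593635/15931802679]
step 1: x' = x̄ + K·y = [6601161389/5310600893, -13301205020/47795408037, 93158321746/47795408037]
step 1: P' = (I − K·H)·P̄ = [21914161492/5310600893 -4748378536/5310600893 26094279452/5310600893; -4748378536/5310600893 34085256688/47795408037 -43644115328/47795408037; 26094279452/5310600893 -43644115328/47795408037 314929622104/47795408037]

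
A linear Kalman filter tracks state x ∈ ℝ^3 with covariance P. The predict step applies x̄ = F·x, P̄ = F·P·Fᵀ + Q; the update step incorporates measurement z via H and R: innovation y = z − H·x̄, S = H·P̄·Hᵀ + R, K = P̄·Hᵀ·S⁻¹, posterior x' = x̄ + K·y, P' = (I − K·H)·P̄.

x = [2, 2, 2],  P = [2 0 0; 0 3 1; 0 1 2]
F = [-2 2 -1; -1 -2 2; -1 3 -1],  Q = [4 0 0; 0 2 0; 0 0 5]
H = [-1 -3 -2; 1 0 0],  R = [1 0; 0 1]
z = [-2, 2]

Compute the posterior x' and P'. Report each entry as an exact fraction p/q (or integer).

x̄ = F·x = [-2, -2, 2]
P̄ = F·P·Fᵀ + Q = [22 -6 19; -6 16 -12; 19 -12 30]
y = z − H·x̄ = [-6, 4]
S = H·P̄·Hᵀ + R = [183 -42; -42 23]
K = P̄·Hᵀ·S⁻¹ = [-14/815 754/815; -222/815 -618/815; -191/2445 557/815]
x' = x̄ + K·y = [294/163, -554/163, 848/163]
P' = (I − K·H)·P̄ = [754/815 -618/815 557/815; -618/815 5336/815 -7584/815; 557/815 -7584/815 33388/2445]

x' = [294/163, -554/163, 848/163]
P' = [754/815 -618/815 557/815; -618/815 5336/815 -7584/815; 557/815 -7584/815 33388/2445]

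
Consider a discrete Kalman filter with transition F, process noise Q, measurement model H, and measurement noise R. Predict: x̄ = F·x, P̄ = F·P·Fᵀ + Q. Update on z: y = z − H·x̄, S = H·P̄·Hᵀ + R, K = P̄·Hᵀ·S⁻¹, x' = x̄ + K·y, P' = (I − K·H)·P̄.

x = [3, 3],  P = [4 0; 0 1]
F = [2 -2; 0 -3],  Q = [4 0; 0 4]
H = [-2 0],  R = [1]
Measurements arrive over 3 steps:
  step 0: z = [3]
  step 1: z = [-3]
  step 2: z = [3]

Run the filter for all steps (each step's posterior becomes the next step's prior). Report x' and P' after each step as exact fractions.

step 0: x' = [-144/97, -909/97], P' = [24/97 6/97; 6/97 1117/97]
step 1: x' = [10318/6571, 57873/6571], P' = [4904/19713 2222/6571; 2222/6571 96499/6571]
step 2: x' = [-7504098/4832225, -39608901/4832225], P' = [1203128/4832225 1696986/4832225; 1696986/4832225 73667957/4832225]

step 0: x̄ = F·x = [0, -9]
step 0: P̄ = F·P·Fᵀ + Q = [24 6; 6 13]
step 0: y = z − H·x̄ = [3]
step 0: S = H·P̄·Hᵀ + R = [97]
step 0: K = P̄·Hᵀ·S⁻¹ = [-48/97; -12/97]
step 0: x' = x̄ + K·y = [-144/97, -909/97]
step 0: P' = (I − K·H)·P̄ = [24/97 6/97; 6/97 1117/97]
step 1: x̄ = F·x = [1530/97, 2727/97]
step 1: P̄ = F·P·Fᵀ + Q = [4904/97 6666/97; 6666/97 10441/97]
step 1: y = z − H·x̄ = [2769/97]
step 1: S = H·P̄·Hᵀ + R = [19713/97]
step 1: K = P̄·Hᵀ·S⁻¹ = [-9808/19713; -4444/6571]
step 1: x' = x̄ + K·y = [10318/6571, 57873/6571]
step 1: P' = (I − K·H)·P̄ = [4904/19713 2222/6571; 2222/6571 96499/6571]
step 2: x̄ = F·x = [-95110/6571, -173619/6571]
step 2: P̄ = F·P·Fᵀ + Q = [1203128/19713 565662/6571; 565662/6571 894775/6571]
step 2: y = z − H·x̄ = [-170507/6571]
step 2: S = H·P̄·Hᵀ + R = [4832225/19713]
step 2: K = P̄·Hᵀ·S⁻¹ = [-2406256/4832225; -3393972/4832225]
step 2: x' = x̄ + K·y = [-7504098/4832225, -39608901/4832225]
step 2: P' = (I − K·H)·P̄ = [1203128/4832225 1696986/4832225; 1696986/4832225 73667957/4832225]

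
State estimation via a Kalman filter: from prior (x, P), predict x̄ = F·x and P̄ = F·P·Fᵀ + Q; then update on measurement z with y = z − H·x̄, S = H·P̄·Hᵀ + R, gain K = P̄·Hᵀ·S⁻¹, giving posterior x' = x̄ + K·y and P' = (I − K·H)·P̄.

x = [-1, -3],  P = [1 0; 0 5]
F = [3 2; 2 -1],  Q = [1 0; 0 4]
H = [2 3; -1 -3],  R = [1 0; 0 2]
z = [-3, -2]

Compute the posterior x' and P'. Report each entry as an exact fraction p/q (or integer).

x̄ = F·x = [-9, 1]
P̄ = F·P·Fᵀ + Q = [30 -4; -4 13]
y = z − H·x̄ = [12, -8]
S = H·P̄·Hᵀ + R = [190 -141; -141 125]
K = P̄·Hᵀ·S⁻¹ = [3462/3869 3348/3869; -20/73 -43/73]
x' = x̄ + K·y = [-20061/3869, 177/73]
P' = (I − K·H)·P̄ = [10158/3869 -106/73; -106/73 64/73]

x' = [-20061/3869, 177/73]
P' = [10158/3869 -106/73; -106/73 64/73]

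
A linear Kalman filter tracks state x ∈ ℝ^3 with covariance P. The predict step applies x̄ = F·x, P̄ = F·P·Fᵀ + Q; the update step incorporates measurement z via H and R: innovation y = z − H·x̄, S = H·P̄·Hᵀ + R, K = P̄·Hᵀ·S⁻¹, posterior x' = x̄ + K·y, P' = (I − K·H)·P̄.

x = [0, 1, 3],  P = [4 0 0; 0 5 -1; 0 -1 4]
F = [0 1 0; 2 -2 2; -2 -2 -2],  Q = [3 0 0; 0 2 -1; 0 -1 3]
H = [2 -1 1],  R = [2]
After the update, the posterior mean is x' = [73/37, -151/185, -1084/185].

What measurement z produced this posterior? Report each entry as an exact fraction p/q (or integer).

z = [-1]

x̄ = F·x = [1, 4, -8]
P̄ = F·P·Fᵀ + Q = [8 -12 -8; -12 62 -13; -8 -13 47]
S = H·P̄·Hᵀ + R = [185]
K = P̄·Hᵀ·S⁻¹ = [4/37; -99/185; 44/185]
x' − x̄ = [36/37, -891/185, 396/185] = K·y
y = (KᵀK)⁻¹·Kᵀ·(x' − x̄) = [9]
z = y + H·x̄ = [9] + [-10] = [-1]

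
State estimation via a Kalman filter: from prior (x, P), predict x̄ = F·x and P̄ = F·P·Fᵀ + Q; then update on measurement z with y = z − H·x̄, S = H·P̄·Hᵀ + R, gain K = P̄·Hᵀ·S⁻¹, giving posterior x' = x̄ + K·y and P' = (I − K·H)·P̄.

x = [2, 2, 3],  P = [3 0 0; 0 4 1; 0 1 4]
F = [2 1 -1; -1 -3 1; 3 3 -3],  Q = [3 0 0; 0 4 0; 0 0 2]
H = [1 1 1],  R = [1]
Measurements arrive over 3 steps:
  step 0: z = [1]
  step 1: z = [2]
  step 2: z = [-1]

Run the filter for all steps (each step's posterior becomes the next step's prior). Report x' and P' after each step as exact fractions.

step 0: x' = [3, -5, 3], P' = [411/92 -399/46 213/46; -399/46 822/23 -628/23; 213/46 -628/23 540/23]
step 1: x' = [-3/1793, 19549/1793, -1453/163], P' = [26193/7172 -26316/1793 3757/326; -26316/1793 925041/7172 -75193/652; 3757/326 -75193/652 68671/652]
step 2: x' = [48915/369686, 803957/739372, -1621365/739372], P' = [8502681/2587802 -8098917/739372 42323363/5175604; -8098917/739372 134985879/1478744 -120422555/1478744; 42323363/5175604 -120422555/1478744 774824153/10351208]

step 0: x̄ = F·x = [3, -5, 3]
step 0: P̄ = F·P·Fᵀ + Q = [21 -18 36; -18 41 -45; 36 -45 83]
step 0: y = z − H·x̄ = [0]
step 0: S = H·P̄·Hᵀ + R = [92]
step 0: K = P̄·Hᵀ·S⁻¹ = [39/92; -11/46; 37/46]
step 0: x' = x̄ + K·y = [3, -5, 3]
step 0: P' = (I − K·H)·P̄ = [411/92 -399/46 213/46; -399/46 822/23 -628/23; 213/46 -628/23 540/23]
step 1: x̄ = F·x = [-2, 15, -15]
step 1: P̄ = F·P·Fᵀ + Q = [1874/23 -8015/46 11433/46; -8015/46 41963/92 -55317/92; 11433/46 -55317/92 76099/92]
step 1: y = z − H·x̄ = [4]
step 1: S = H·P̄·Hᵀ + R = [7172/23]
step 1: K = P̄·Hᵀ·S⁻¹ = [3583/7172; -3673/3586; 248/163]
step 1: x' = x̄ + K·y = [-3/1793, 19549/1793, -1453/163]
step 1: P' = (I − K·H)·P̄ = [26193/7172 -26316/1793 3757/326; -26316/1793 925041/7172 -75193/652; 3757/326 -75193/652 68671/652]
step 2: x̄ = F·x = [35526/1793, -74627/1793, 106587/1793]
step 2: P̄ = F·P·Fᵀ + Q = [677321/1793 -1476643/1793 2117475/1793; -1476643/1793 13301477/7172 -18836475/7172; 2117475/1793 -18836475/7172 26879569/7172]
step 2: y = z − H·x̄ = [-69279/1793]
step 2: S = H·P̄·Hᵀ + R = [2587802/1793]
step 2: K = P̄·Hᵀ·S⁻¹ = [1318153/2587802; -817255/739372; 8256497/5175604]
step 2: x' = x̄ + K·y = [48915/369686, 803957/739372, -1621365/739372]
step 2: P' = (I − K·H)·P̄ = [8502681/2587802 -8098917/739372 42323363/5175604; -8098917/739372 134985879/1478744 -120422555/1478744; 42323363/5175604 -120422555/1478744 774824153/10351208]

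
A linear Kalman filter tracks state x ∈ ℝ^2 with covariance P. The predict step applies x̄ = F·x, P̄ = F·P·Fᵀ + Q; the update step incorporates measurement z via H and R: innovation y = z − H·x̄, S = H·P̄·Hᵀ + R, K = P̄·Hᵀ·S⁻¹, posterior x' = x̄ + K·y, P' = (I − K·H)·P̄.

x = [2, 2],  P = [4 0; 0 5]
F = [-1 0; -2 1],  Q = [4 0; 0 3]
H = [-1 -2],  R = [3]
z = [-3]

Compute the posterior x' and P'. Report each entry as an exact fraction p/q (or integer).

x' = [-62/139, 226/139]
P' = [536/139 -232/139; -232/139 200/139]

x̄ = F·x = [-2, -2]
P̄ = F·P·Fᵀ + Q = [8 8; 8 24]
y = z − H·x̄ = [-9]
S = H·P̄·Hᵀ + R = [139]
K = P̄·Hᵀ·S⁻¹ = [-24/139; -56/139]
x' = x̄ + K·y = [-62/139, 226/139]
P' = (I − K·H)·P̄ = [536/139 -232/139; -232/139 200/139]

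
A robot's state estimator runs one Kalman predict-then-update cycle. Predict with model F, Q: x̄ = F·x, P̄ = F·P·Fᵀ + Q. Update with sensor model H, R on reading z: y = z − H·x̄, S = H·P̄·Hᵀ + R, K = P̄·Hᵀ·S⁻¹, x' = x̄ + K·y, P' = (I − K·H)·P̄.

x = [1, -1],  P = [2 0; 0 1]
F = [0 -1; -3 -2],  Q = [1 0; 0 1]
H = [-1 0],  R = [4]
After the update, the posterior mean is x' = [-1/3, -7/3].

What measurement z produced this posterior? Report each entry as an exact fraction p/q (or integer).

x̄ = F·x = [1, -1]
P̄ = F·P·Fᵀ + Q = [2 2; 2 23]
S = H·P̄·Hᵀ + R = [6]
K = P̄·Hᵀ·S⁻¹ = [-1/3; -1/3]
x' − x̄ = [-4/3, -4/3] = K·y
y = (KᵀK)⁻¹·Kᵀ·(x' − x̄) = [4]
z = y + H·x̄ = [4] + [-1] = [3]

z = [3]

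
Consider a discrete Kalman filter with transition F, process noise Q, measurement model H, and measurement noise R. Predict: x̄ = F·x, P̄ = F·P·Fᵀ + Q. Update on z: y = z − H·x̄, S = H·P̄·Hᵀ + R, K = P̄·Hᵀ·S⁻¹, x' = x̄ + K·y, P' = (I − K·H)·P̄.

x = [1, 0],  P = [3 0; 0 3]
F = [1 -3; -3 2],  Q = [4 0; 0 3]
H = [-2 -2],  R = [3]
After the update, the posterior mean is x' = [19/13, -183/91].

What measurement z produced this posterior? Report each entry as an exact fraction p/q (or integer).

x̄ = F·x = [1, -3]
P̄ = F·P·Fᵀ + Q = [34 -27; -27 42]
S = H·P̄·Hᵀ + R = [91]
K = P̄·Hᵀ·S⁻¹ = [-2/13; -30/91]
x' − x̄ = [6/13, 90/91] = K·y
y = (KᵀK)⁻¹·Kᵀ·(x' − x̄) = [-3]
z = y + H·x̄ = [-3] + [4] = [1]

z = [1]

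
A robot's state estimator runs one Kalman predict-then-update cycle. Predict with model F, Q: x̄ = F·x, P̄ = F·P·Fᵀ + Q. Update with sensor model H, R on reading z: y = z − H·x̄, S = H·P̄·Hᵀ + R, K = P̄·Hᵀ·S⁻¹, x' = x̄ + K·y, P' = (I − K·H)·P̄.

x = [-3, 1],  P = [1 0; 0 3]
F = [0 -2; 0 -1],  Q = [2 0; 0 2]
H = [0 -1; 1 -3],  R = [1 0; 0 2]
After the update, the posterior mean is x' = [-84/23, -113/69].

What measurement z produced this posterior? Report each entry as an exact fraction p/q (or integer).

x̄ = F·x = [-2, -1]
P̄ = F·P·Fᵀ + Q = [14 6; 6 5]
S = H·P̄·Hᵀ + R = [6 9; 9 25]
K = P̄·Hᵀ·S⁻¹ = [-38/23 10/23; -44/69 -3/23]
x' − x̄ = [-38/23, -44/69] = K·y
y = (KᵀK)⁻¹·Kᵀ·(x' − x̄) = [1, 0]
z = y + H·x̄ = [1, 0] + [1, 1] = [2, 1]

z = [2, 1]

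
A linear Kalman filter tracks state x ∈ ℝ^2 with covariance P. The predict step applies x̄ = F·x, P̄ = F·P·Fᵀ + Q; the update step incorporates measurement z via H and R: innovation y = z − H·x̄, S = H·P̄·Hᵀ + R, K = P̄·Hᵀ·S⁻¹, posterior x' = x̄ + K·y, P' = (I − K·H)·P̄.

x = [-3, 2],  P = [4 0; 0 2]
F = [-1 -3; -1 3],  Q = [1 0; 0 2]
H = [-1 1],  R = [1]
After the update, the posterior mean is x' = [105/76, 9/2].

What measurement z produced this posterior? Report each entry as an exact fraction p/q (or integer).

z = [3]

x̄ = F·x = [-3, 9]
P̄ = F·P·Fᵀ + Q = [23 -14; -14 24]
S = H·P̄·Hᵀ + R = [76]
K = P̄·Hᵀ·S⁻¹ = [-37/76; 1/2]
x' − x̄ = [333/76, -9/2] = K·y
y = (KᵀK)⁻¹·Kᵀ·(x' − x̄) = [-9]
z = y + H·x̄ = [-9] + [12] = [3]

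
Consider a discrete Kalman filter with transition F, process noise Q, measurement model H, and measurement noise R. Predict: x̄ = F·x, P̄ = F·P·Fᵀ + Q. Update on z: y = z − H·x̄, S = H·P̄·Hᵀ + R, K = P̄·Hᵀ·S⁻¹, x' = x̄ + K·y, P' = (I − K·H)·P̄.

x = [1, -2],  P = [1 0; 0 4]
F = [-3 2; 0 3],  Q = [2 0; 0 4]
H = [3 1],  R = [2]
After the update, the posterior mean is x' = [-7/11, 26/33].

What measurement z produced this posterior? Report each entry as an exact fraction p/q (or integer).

x̄ = F·x = [-7, -6]
P̄ = F·P·Fᵀ + Q = [27 24; 24 40]
S = H·P̄·Hᵀ + R = [429]
K = P̄·Hᵀ·S⁻¹ = [35/143; 112/429]
x' − x̄ = [70/11, 224/33] = K·y
y = (KᵀK)⁻¹·Kᵀ·(x' − x̄) = [26]
z = y + H·x̄ = [26] + [-27] = [-1]

z = [-1]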